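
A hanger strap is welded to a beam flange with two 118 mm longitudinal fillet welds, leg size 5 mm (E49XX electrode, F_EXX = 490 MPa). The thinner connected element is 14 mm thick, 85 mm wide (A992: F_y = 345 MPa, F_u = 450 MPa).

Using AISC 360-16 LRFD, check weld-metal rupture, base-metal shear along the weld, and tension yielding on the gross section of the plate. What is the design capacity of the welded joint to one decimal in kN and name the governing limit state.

Weld metal: throat = 0.707×5 = 3.535 mm, L = 2×118 = 236 mm. φR_n = 0.75 × 0.6 × 490 × 3.535 × 236 = 184.0 kN.
Base metal shear (14 mm plate): yield φR_n = 1.0×0.6×345×14×236 = 683.9 kN; rupture φR_n = 0.75×0.6×450×14×236 = 669.1 kN; take 669.1 kN (rupture).
Tension yield (gross): A_g = 85×14 = 1190 mm². φR_n = 0.90 × 345 × 1190 = 369.5 kN.
Governing: min(184.0, 669.1, 369.5) = 184.0 kN → weld metal.

184.0 kN (weld metal governs)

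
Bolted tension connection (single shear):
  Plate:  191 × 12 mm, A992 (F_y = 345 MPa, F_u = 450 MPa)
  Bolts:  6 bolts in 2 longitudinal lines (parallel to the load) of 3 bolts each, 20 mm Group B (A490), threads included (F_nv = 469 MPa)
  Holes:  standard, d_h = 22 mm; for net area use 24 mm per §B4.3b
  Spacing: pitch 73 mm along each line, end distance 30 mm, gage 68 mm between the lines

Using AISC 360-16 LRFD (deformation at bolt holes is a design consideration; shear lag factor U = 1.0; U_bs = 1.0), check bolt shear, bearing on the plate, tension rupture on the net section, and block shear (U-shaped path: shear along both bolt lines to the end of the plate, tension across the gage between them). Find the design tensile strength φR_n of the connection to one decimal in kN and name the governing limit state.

Bolt shear: A_b = π(20)²/4 = 314.16 mm². φR_n = 0.75 × 469 × 314.16 × 6 × 1 = 663.0 kN.
Bearing (12 mm plate, F_u = 450 MPa): end bolts L_c = 30 − 22/2 = 19, R_n = min(1.2×19×12×450, 2.4×20×12×450) = 123.12 kN/bolt; interior L_c = 73 − 22 = 51, R_n = 259.2 kN/bolt. φR_n = 0.75 × (2×123.12 + 4×259.2) = 962.3 kN.
Tension rupture (net): A_n = (191 − 2×24)×12 = 1716 mm² (U = 1.0, A_e = A_n). φR_n = 0.75 × 450 × 1716 = 579.2 kN.
Block shear: shear path 2×[30+2×73] = 2×176 mm, A_gv = 4224, A_nv = 2×(176 − 2.5×24)×12 = 2784 mm²; tension across gage: (68 − 1×24)×12 = 528 mm². R_n = min(0.6×450×2784, 0.6×345×4224) + 1.0×450×528 = min(751.68, 874.37) + 237.6 = 989.28 kN. φR_n = 0.75 × 989.28 = 742.0 kN.
Governing: min(663.0, 962.3, 579.2, 742.0) = 579.2 kN → net-section rupture.

579.2 kN (net-section rupture governs)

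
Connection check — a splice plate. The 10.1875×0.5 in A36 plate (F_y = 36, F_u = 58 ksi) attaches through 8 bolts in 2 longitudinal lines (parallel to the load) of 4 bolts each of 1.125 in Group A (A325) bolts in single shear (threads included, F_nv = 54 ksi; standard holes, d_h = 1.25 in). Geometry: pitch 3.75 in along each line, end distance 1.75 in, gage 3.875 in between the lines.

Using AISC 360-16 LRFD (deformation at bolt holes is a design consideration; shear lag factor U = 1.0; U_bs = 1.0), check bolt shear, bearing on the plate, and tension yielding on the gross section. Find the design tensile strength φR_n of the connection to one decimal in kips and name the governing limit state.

165.0 kips (gross-section yield governs)

Bolt shear: A_b = π(1.125)²/4 = 0.99402 in². φR_n = 0.75 × 54 × 0.99402 × 8 × 1 = 322.1 kips.
Bearing (0.5 in plate, F_u = 58 ksi): end bolts L_c = 1.75 − 1.25/2 = 1.125, R_n = min(1.2×1.125×0.5×58, 2.4×1.125×0.5×58) = 39.15 kips/bolt; interior L_c = 3.75 − 1.25 = 2.5, R_n = 78.3 kips/bolt. φR_n = 0.75 × (2×39.15 + 6×78.3) = 411.1 kips.
Tension yield (gross): A_g = 10.1875×0.5 = 5.0938 in². φR_n = 0.90 × 36 × 5.0938 = 165.0 kips.
Governing: min(322.1, 411.1, 165.0) = 165.0 kips → gross-section yield.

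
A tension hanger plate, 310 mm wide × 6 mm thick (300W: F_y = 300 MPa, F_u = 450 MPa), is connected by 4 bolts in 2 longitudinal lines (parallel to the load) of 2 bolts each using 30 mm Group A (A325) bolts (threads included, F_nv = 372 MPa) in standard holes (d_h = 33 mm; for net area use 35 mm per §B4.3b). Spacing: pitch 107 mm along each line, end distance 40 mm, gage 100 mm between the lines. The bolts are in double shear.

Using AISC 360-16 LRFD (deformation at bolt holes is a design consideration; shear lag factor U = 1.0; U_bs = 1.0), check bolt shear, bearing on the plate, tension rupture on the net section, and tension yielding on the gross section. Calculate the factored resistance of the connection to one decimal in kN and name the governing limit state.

405.8 kN (bearing governs)

Bolt shear: A_b = π(30)²/4 = 706.86 mm². φR_n = 0.75 × 372 × 706.86 × 4 × 2 = 1577.7 kN.
Bearing (6 mm plate, F_u = 450 MPa): end bolts L_c = 40 − 33/2 = 23.5, R_n = min(1.2×23.5×6×450, 2.4×30×6×450) = 76.14 kN/bolt; interior L_c = 107 − 33 = 74, R_n = 194.4 kN/bolt. φR_n = 0.75 × (2×76.14 + 2×194.4) = 405.8 kN.
Tension rupture (net): A_n = (310 − 2×35)×6 = 1440 mm² (U = 1.0, A_e = A_n). φR_n = 0.75 × 450 × 1440 = 486.0 kN.
Tension yield (gross): A_g = 310×6 = 1860 mm². φR_n = 0.90 × 300 × 1860 = 502.2 kN.
Governing: min(1577.7, 405.8, 486.0, 502.2) = 405.8 kN → bearing.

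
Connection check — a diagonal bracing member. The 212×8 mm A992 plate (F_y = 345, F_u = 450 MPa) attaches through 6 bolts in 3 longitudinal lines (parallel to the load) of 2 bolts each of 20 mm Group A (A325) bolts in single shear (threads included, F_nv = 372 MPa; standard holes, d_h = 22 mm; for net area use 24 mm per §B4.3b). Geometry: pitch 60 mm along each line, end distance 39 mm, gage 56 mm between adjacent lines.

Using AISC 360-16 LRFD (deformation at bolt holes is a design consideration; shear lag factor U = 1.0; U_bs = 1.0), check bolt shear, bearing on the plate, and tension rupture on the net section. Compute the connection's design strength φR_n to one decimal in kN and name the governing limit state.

Bolt shear: A_b = π(20)²/4 = 314.16 mm². φR_n = 0.75 × 372 × 314.16 × 6 × 1 = 525.9 kN.
Bearing (8 mm plate, F_u = 450 MPa): end bolts L_c = 39 − 22/2 = 28, R_n = min(1.2×28×8×450, 2.4×20×8×450) = 120.96 kN/bolt; interior L_c = 60 − 22 = 38, R_n = 164.16 kN/bolt. φR_n = 0.75 × (3×120.96 + 3×164.16) = 641.5 kN.
Tension rupture (net): A_n = (212 − 3×24)×8 = 1120 mm² (U = 1.0, A_e = A_n). φR_n = 0.75 × 450 × 1120 = 378.0 kN.
Governing: min(525.9, 641.5, 378.0) = 378.0 kN → net-section rupture.

378.0 kN (net-section rupture governs)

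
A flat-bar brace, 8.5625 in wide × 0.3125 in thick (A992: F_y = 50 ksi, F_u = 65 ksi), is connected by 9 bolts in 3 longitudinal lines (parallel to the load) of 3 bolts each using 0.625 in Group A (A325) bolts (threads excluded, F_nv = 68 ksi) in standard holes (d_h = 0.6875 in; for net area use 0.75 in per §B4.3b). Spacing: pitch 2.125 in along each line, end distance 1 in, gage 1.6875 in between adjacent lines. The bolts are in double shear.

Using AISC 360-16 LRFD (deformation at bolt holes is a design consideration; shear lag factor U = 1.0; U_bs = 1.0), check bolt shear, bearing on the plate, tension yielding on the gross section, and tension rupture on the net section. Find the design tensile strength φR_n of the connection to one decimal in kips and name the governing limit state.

Bolt shear: A_b = π(0.625)²/4 = 0.3068 in². φR_n = 0.75 × 68 × 0.3068 × 9 × 2 = 281.6 kips.
Bearing (0.3125 in plate, F_u = 65 ksi): end bolts L_c = 1 − 0.6875/2 = 0.65625, R_n = min(1.2×0.65625×0.3125×65, 2.4×0.625×0.3125×65) = 15.996 kips/bolt; interior L_c = 2.125 − 0.6875 = 1.4375, R_n = 30.469 kips/bolt. φR_n = 0.75 × (3×15.996 + 6×30.469) = 173.1 kips.
Tension yield (gross): A_g = 8.5625×0.3125 = 2.6758 in². φR_n = 0.90 × 50 × 2.6758 = 120.4 kips.
Tension rupture (net): A_n = (8.5625 − 3×0.75)×0.3125 = 1.9727 in² (U = 1.0, A_e = A_n). φR_n = 0.75 × 65 × 1.9727 = 96.2 kips.
Governing: min(281.6, 173.1, 120.4, 96.2) = 96.2 kips → net-section rupture.

96.2 kips (net-section rupture governs)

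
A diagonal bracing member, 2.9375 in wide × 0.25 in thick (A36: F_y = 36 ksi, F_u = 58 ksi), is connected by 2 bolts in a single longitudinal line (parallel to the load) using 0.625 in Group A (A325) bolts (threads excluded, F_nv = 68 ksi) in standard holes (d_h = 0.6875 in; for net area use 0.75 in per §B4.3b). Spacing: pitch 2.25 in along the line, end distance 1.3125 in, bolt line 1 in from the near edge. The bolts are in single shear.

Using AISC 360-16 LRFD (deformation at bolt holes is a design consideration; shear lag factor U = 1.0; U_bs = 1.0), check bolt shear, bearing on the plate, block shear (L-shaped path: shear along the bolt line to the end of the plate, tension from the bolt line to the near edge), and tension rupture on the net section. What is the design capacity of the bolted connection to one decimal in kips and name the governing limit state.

Bolt shear: A_b = π(0.625)²/4 = 0.3068 in². φR_n = 0.75 × 68 × 0.3068 × 2 × 1 = 31.3 kips.
Bearing (0.25 in plate, F_u = 58 ksi): end bolts L_c = 1.3125 − 0.6875/2 = 0.96875, R_n = min(1.2×0.96875×0.25×58, 2.4×0.625×0.25×58) = 16.856 kips/bolt; interior L_c = 2.25 − 0.6875 = 1.5625, R_n = 21.75 kips/bolt. φR_n = 0.75 × (1×16.856 + 1×21.75) = 29.0 kips.
Block shear: shear path 1×[1.3125+1×2.25] = 1×3.5625 in, A_gv = 0.89063, A_nv = 1×(3.5625 − 1.5×0.75)×0.25 = 0.60938 in²; tension to near edge: (1 − 0.5×0.75)×0.25 = 0.15625 in². R_n = min(0.6×58×0.60938, 0.6×36×0.89063) + 1.0×58×0.15625 = min(21.206, 19.238) + 9.0625 = 28.301 kips. φR_n = 0.75 × 28.301 = 21.2 kips.
Tension rupture (net): A_n = (2.9375 − 1×0.75)×0.25 = 0.54688 in² (U = 1.0, A_e = A_n). φR_n = 0.75 × 58 × 0.54688 = 23.8 kips.
Governing: min(31.3, 29.0, 21.2, 23.8) = 21.2 kips → block shear.

21.2 kips (block shear governs)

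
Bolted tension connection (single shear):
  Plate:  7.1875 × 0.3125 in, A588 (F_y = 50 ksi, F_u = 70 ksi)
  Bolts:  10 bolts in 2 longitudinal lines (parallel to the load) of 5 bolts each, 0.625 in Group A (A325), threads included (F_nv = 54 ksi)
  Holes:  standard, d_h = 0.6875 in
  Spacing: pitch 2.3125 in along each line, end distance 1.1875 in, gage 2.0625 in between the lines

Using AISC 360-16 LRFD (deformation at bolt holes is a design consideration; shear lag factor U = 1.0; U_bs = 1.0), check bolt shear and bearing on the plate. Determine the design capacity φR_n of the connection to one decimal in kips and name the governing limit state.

Bolt shear: A_b = π(0.625)²/4 = 0.3068 in². φR_n = 0.75 × 54 × 0.3068 × 10 × 1 = 124.3 kips.
Bearing (0.3125 in plate, F_u = 70 ksi): end bolts L_c = 1.1875 − 0.6875/2 = 0.84375, R_n = min(1.2×0.84375×0.3125×70, 2.4×0.625×0.3125×70) = 22.148 kips/bolt; interior L_c = 2.3125 − 0.6875 = 1.625, R_n = 32.813 kips/bolt. φR_n = 0.75 × (2×22.148 + 8×32.813) = 230.1 kips.
Governing: min(124.3, 230.1) = 124.3 kips → bolt shear.

124.3 kips (bolt shear governs)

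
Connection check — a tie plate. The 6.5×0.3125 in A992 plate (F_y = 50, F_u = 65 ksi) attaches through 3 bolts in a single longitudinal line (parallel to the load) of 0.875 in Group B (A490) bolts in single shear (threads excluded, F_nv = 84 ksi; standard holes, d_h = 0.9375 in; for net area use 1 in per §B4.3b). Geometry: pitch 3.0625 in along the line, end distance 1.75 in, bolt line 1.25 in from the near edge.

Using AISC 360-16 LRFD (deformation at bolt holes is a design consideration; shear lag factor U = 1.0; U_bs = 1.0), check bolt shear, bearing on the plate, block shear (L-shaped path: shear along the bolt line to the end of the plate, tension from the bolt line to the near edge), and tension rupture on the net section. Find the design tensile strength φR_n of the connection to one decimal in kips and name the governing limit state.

60.6 kips (block shear governs)

Bolt shear: A_b = π(0.875)²/4 = 0.60132 in². φR_n = 0.75 × 84 × 0.60132 × 3 × 1 = 113.6 kips.
Bearing (0.3125 in plate, F_u = 65 ksi): end bolts L_c = 1.75 − 0.9375/2 = 1.28125, R_n = min(1.2×1.28125×0.3125×65, 2.4×0.875×0.3125×65) = 31.23 kips/bolt; interior L_c = 3.0625 − 0.9375 = 2.125, R_n = 42.656 kips/bolt. φR_n = 0.75 × (1×31.23 + 2×42.656) = 87.4 kips.
Block shear: shear path 1×[1.75+2×3.0625] = 1×7.875 in, A_gv = 2.4609, A_nv = 1×(7.875 − 2.5×1)×0.3125 = 1.6797 in²; tension to near edge: (1.25 − 0.5×1)×0.3125 = 0.23438 in². R_n = min(0.6×65×1.6797, 0.6×50×2.4609) + 1.0×65×0.23438 = min(65.508, 73.827) + 15.235 = 80.743 kips. φR_n = 0.75 × 80.743 = 60.6 kips.
Tension rupture (net): A_n = (6.5 − 1×1)×0.3125 = 1.7188 in² (U = 1.0, A_e = A_n). φR_n = 0.75 × 65 × 1.7188 = 83.8 kips.
Governing: min(113.6, 87.4, 60.6, 83.8) = 60.6 kips → block shear.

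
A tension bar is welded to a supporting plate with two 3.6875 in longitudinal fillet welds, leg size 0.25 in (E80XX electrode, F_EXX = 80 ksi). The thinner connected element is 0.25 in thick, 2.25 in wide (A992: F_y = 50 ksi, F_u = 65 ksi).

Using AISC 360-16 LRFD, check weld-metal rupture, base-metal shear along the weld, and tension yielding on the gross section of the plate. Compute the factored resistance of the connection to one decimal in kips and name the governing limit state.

25.3 kips (gross-section yield governs)

Weld metal: throat = 0.707×0.25 = 0.17675 in, L = 2×3.6875 = 7.375 in. φR_n = 0.75 × 0.6 × 80 × 0.17675 × 7.375 = 46.9 kips.
Base metal shear (0.25 in plate): yield φR_n = 1.0×0.6×50×0.25×7.375 = 55.3 kips; rupture φR_n = 0.75×0.6×65×0.25×7.375 = 53.9 kips; take 53.9 kips (rupture).
Tension yield (gross): A_g = 2.25×0.25 = 0.5625 in². φR_n = 0.90 × 50 × 0.5625 = 25.3 kips.
Governing: min(46.9, 53.9, 25.3) = 25.3 kips → gross-section yield.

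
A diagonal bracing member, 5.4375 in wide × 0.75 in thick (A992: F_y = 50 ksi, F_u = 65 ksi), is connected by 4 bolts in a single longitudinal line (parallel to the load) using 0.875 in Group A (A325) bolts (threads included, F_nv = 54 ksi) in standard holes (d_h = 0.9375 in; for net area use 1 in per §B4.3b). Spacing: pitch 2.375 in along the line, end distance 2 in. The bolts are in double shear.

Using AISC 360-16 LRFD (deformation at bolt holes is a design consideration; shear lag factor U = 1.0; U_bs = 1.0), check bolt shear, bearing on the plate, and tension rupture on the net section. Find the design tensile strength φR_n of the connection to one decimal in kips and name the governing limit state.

Bolt shear: A_b = π(0.875)²/4 = 0.60132 in². φR_n = 0.75 × 54 × 0.60132 × 4 × 2 = 194.8 kips.
Bearing (0.75 in plate, F_u = 65 ksi): end bolts L_c = 2 − 0.9375/2 = 1.53125, R_n = min(1.2×1.53125×0.75×65, 2.4×0.875×0.75×65) = 89.578 kips/bolt; interior L_c = 2.375 − 0.9375 = 1.4375, R_n = 84.094 kips/bolt. φR_n = 0.75 × (1×89.578 + 3×84.094) = 256.4 kips.
Tension rupture (net): A_n = (5.4375 − 1×1)×0.75 = 3.3281 in² (U = 1.0, A_e = A_n). φR_n = 0.75 × 65 × 3.3281 = 162.2 kips.
Governing: min(194.8, 256.4, 162.2) = 162.2 kips → net-section rupture.

162.2 kips (net-section rupture governs)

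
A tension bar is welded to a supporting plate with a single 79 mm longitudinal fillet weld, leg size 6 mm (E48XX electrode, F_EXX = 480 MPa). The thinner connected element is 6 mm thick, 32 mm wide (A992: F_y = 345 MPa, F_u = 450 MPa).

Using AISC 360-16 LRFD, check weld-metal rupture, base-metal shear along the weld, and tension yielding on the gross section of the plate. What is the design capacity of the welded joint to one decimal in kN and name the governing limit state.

Weld metal: throat = 0.707×6 = 4.242 mm, L = 79 mm. φR_n = 0.75 × 0.6 × 480 × 4.242 × 79 = 72.4 kN.
Base metal shear (6 mm plate): yield φR_n = 1.0×0.6×345×6×79 = 98.1 kN; rupture φR_n = 0.75×0.6×450×6×79 = 96.0 kN; take 96.0 kN (rupture).
Tension yield (gross): A_g = 32×6 = 192 mm². φR_n = 0.90 × 345 × 192 = 59.6 kN.
Governing: min(72.4, 96.0, 59.6) = 59.6 kN → gross-section yield.

59.6 kN (gross-section yield governs)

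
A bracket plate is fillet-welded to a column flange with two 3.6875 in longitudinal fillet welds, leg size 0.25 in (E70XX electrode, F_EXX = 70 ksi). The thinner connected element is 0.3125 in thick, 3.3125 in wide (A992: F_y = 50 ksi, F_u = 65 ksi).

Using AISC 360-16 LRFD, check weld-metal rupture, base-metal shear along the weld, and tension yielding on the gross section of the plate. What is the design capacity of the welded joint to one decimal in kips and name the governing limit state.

Weld metal: throat = 0.707×0.25 = 0.17675 in, L = 2×3.6875 = 7.375 in. φR_n = 0.75 × 0.6 × 70 × 0.17675 × 7.375 = 41.1 kips.
Base metal shear (0.3125 in plate): yield φR_n = 1.0×0.6×50×0.3125×7.375 = 69.1 kips; rupture φR_n = 0.75×0.6×65×0.3125×7.375 = 67.4 kips; take 67.4 kips (rupture).
Tension yield (gross): A_g = 3.3125×0.3125 = 1.0352 in². φR_n = 0.90 × 50 × 1.0352 = 46.6 kips.
Governing: min(41.1, 67.4, 46.6) = 41.1 kips → weld metal.

41.1 kips (weld metal governs)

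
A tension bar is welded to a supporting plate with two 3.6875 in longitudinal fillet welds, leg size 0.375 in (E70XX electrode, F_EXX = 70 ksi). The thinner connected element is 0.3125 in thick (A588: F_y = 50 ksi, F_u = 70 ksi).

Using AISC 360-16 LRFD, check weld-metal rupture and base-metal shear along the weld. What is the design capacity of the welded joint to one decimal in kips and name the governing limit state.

61.6 kips (weld metal governs)

Weld metal: throat = 0.707×0.375 = 0.26513 in, L = 2×3.6875 = 7.375 in. φR_n = 0.75 × 0.6 × 70 × 0.26513 × 7.375 = 61.6 kips.
Base metal shear (0.3125 in plate): yield φR_n = 1.0×0.6×50×0.3125×7.375 = 69.1 kips; rupture φR_n = 0.75×0.6×70×0.3125×7.375 = 72.6 kips; take 69.1 kips (yield).
Governing: min(61.6, 69.1) = 61.6 kips → weld metal.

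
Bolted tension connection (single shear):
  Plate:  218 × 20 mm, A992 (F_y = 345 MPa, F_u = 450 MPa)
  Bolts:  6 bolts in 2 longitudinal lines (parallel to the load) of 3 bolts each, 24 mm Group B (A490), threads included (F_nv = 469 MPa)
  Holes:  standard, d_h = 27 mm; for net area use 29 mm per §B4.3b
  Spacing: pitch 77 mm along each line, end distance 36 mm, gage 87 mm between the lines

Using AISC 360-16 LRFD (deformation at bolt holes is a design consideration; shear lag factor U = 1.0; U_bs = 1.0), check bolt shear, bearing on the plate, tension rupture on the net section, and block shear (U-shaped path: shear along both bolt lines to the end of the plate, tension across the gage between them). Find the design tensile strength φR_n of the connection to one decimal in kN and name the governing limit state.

Bolt shear: A_b = π(24)²/4 = 452.39 mm². φR_n = 0.75 × 469 × 452.39 × 6 × 1 = 954.8 kN.
Bearing (20 mm plate, F_u = 450 MPa): end bolts L_c = 36 − 27/2 = 22.5, R_n = min(1.2×22.5×20×450, 2.4×24×20×450) = 243 kN/bolt; interior L_c = 77 − 27 = 50, R_n = 518.4 kN/bolt. φR_n = 0.75 × (2×243 + 4×518.4) = 1919.7 kN.
Tension rupture (net): A_n = (218 − 2×29)×20 = 3200 mm² (U = 1.0, A_e = A_n). φR_n = 0.75 × 450 × 3200 = 1080.0 kN.
Block shear: shear path 2×[36+2×77] = 2×190 mm, A_gv = 7600, A_nv = 2×(190 − 2.5×29)×20 = 4700 mm²; tension across gage: (87 − 1×29)×20 = 1160 mm². R_n = min(0.6×450×4700, 0.6×345×7600) + 1.0×450×1160 = min(1269, 1573.2) + 522 = 1791 kN. φR_n = 0.75 × 1791 = 1343.3 kN.
Governing: min(954.8, 1919.7, 1080.0, 1343.3) = 954.8 kN → bolt shear.

954.8 kN (bolt shear governs)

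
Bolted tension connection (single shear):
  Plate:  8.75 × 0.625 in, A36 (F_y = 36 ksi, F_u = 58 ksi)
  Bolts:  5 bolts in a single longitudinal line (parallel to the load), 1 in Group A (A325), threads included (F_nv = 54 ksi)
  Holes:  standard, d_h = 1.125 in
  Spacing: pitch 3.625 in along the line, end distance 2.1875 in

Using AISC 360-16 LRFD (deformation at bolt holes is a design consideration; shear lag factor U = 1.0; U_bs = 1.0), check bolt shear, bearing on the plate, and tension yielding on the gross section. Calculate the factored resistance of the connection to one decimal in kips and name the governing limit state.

Bolt shear: A_b = π(1)²/4 = 0.7854 in². φR_n = 0.75 × 54 × 0.7854 × 5 × 1 = 159.0 kips.
Bearing (0.625 in plate, F_u = 58 ksi): end bolts L_c = 2.1875 − 1.125/2 = 1.625, R_n = min(1.2×1.625×0.625×58, 2.4×1×0.625×58) = 70.688 kips/bolt; interior L_c = 3.625 − 1.125 = 2.5, R_n = 87 kips/bolt. φR_n = 0.75 × (1×70.688 + 4×87) = 314.0 kips.
Tension yield (gross): A_g = 8.75×0.625 = 5.4688 in². φR_n = 0.90 × 36 × 5.4688 = 177.2 kips.
Governing: min(159.0, 314.0, 177.2) = 159.0 kips → bolt shear.

159.0 kips (bolt shear governs)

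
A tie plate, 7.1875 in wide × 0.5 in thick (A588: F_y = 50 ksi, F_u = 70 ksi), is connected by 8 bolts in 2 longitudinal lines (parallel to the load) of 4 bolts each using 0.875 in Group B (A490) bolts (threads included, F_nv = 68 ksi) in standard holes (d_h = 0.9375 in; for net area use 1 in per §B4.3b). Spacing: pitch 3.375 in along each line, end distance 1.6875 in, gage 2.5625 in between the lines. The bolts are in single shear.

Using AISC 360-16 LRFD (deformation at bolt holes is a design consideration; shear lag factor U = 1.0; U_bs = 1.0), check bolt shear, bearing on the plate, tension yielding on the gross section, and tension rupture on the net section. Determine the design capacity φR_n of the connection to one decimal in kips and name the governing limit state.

Bolt shear: A_b = π(0.875)²/4 = 0.60132 in². φR_n = 0.75 × 68 × 0.60132 × 8 × 1 = 245.3 kips.
Bearing (0.5 in plate, F_u = 70 ksi): end bolts L_c = 1.6875 − 0.9375/2 = 1.21875, R_n = min(1.2×1.21875×0.5×70, 2.4×0.875×0.5×70) = 51.188 kips/bolt; interior L_c = 3.375 − 0.9375 = 2.4375, R_n = 73.5 kips/bolt. φR_n = 0.75 × (2×51.188 + 6×73.5) = 407.5 kips.
Tension yield (gross): A_g = 7.1875×0.5 = 3.5938 in². φR_n = 0.90 × 50 × 3.5938 = 161.7 kips.
Tension rupture (net): A_n = (7.1875 − 2×1)×0.5 = 2.5938 in² (U = 1.0, A_e = A_n). φR_n = 0.75 × 70 × 2.5938 = 136.2 kips.
Governing: min(245.3, 407.5, 161.7, 136.2) = 136.2 kips → net-section rupture.

136.2 kips (net-section rupture governs)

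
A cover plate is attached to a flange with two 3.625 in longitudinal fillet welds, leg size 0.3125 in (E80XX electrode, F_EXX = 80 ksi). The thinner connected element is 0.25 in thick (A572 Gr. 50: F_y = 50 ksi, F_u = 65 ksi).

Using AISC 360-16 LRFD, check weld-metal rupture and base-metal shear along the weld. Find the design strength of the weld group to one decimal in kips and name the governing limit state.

Weld metal: throat = 0.707×0.3125 = 0.22094 in, L = 2×3.625 = 7.25 in. φR_n = 0.75 × 0.6 × 80 × 0.22094 × 7.25 = 57.7 kips.
Base metal shear (0.25 in plate): yield φR_n = 1.0×0.6×50×0.25×7.25 = 54.4 kips; rupture φR_n = 0.75×0.6×65×0.25×7.25 = 53.0 kips; take 53.0 kips (rupture).
Governing: min(57.7, 53.0) = 53.0 kips → base-metal shear.

53.0 kips (base-metal shear governs)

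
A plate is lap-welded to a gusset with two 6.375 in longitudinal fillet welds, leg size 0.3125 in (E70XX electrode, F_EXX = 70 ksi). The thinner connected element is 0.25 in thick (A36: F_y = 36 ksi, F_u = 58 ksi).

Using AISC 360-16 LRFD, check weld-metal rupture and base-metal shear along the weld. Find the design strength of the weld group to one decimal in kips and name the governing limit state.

Weld metal: throat = 0.707×0.3125 = 0.22094 in, L = 2×6.375 = 12.75 in. φR_n = 0.75 × 0.6 × 70 × 0.22094 × 12.75 = 88.7 kips.
Base metal shear (0.25 in plate): yield φR_n = 1.0×0.6×36×0.25×12.75 = 68.9 kips; rupture φR_n = 0.75×0.6×58×0.25×12.75 = 83.2 kips; take 68.9 kips (yield).
Governing: min(88.7, 68.9) = 68.9 kips → base-metal shear.

68.9 kips (base-metal shear governs)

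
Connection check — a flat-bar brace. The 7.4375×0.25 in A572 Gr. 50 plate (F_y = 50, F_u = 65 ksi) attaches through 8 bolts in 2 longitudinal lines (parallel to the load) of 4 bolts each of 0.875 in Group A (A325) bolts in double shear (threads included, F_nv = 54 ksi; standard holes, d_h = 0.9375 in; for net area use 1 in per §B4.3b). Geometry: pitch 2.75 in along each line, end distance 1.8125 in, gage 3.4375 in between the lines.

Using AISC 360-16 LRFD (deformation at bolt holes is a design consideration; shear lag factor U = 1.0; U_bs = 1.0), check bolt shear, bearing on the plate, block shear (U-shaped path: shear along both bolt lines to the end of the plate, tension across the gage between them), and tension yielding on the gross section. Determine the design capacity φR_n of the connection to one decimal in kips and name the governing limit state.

83.7 kips (gross-section yield governs)

Bolt shear: A_b = π(0.875)²/4 = 0.60132 in². φR_n = 0.75 × 54 × 0.60132 × 8 × 2 = 389.7 kips.
Bearing (0.25 in plate, F_u = 65 ksi): end bolts L_c = 1.8125 − 0.9375/2 = 1.34375, R_n = min(1.2×1.34375×0.25×65, 2.4×0.875×0.25×65) = 26.203 kips/bolt; interior L_c = 2.75 − 0.9375 = 1.8125, R_n = 34.125 kips/bolt. φR_n = 0.75 × (2×26.203 + 6×34.125) = 192.9 kips.
Block shear: shear path 2×[1.8125+3×2.75] = 2×10.0625 in, A_gv = 5.0313, A_nv = 2×(10.0625 − 3.5×1)×0.25 = 3.2813 in²; tension across gage: (3.4375 − 1×1)×0.25 = 0.60938 in². R_n = min(0.6×65×3.2813, 0.6×50×5.0313) + 1.0×65×0.60938 = min(127.97, 150.94) + 39.61 = 167.58 kips. φR_n = 0.75 × 167.58 = 125.7 kips.
Tension yield (gross): A_g = 7.4375×0.25 = 1.8594 in². φR_n = 0.90 × 50 × 1.8594 = 83.7 kips.
Governing: min(389.7, 192.9, 125.7, 83.7) = 83.7 kips → gross-section yield.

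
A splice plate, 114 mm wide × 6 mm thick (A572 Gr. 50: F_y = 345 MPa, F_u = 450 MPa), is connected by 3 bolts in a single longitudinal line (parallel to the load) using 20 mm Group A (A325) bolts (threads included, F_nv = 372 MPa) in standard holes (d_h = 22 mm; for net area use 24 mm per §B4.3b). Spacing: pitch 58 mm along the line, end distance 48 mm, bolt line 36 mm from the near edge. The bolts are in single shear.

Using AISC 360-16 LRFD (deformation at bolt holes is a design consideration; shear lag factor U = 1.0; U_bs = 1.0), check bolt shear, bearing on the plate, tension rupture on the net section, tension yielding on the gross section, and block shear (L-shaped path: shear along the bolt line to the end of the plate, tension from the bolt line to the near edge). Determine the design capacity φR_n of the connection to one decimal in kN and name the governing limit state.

Bolt shear: A_b = π(20)²/4 = 314.16 mm². φR_n = 0.75 × 372 × 314.16 × 3 × 1 = 263.0 kN.
Bearing (6 mm plate, F_u = 450 MPa): end bolts L_c = 48 − 22/2 = 37, R_n = min(1.2×37×6×450, 2.4×20×6×450) = 119.88 kN/bolt; interior L_c = 58 − 22 = 36, R_n = 116.64 kN/bolt. φR_n = 0.75 × (1×119.88 + 2×116.64) = 264.9 kN.
Tension rupture (net): A_n = (114 − 1×24)×6 = 540 mm² (U = 1.0, A_e = A_n). φR_n = 0.75 × 450 × 540 = 182.3 kN.
Tension yield (gross): A_g = 114×6 = 684 mm². φR_n = 0.90 × 345 × 684 = 212.4 kN.
Block shear: shear path 1×[48+2×58] = 1×164 mm, A_gv = 984, A_nv = 1×(164 − 2.5×24)×6 = 624 mm²; tension to near edge: (36 − 0.5×24)×6 = 144 mm². R_n = min(0.6×450×624, 0.6×345×984) + 1.0×450×144 = min(168.48, 203.69) + 64.8 = 233.28 kN. φR_n = 0.75 × 233.28 = 175.0 kN.
Governing: min(263.0, 264.9, 182.3, 212.4, 175.0) = 175.0 kN → block shear.

175.0 kN (block shear governs)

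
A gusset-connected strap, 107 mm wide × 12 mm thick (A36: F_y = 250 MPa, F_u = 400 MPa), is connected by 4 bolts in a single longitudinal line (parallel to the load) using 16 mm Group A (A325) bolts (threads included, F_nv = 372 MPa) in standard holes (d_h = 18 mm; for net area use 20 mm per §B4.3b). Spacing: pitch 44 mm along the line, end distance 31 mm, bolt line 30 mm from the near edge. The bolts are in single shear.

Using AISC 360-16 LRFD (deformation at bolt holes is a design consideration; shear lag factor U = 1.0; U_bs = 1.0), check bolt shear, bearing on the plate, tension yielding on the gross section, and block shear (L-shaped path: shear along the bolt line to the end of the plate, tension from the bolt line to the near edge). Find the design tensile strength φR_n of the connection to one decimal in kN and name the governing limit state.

Bolt shear: A_b = π(16)²/4 = 201.06 mm². φR_n = 0.75 × 372 × 201.06 × 4 × 1 = 224.4 kN.
Bearing (12 mm plate, F_u = 400 MPa): end bolts L_c = 31 − 18/2 = 22, R_n = min(1.2×22×12×400, 2.4×16×12×400) = 126.72 kN/bolt; interior L_c = 44 − 18 = 26, R_n = 149.76 kN/bolt. φR_n = 0.75 × (1×126.72 + 3×149.76) = 432.0 kN.
Tension yield (gross): A_g = 107×12 = 1284 mm². φR_n = 0.90 × 250 × 1284 = 288.9 kN.
Block shear: shear path 1×[31+3×44] = 1×163 mm, A_gv = 1956, A_nv = 1×(163 − 3.5×20)×12 = 1116 mm²; tension to near edge: (30 − 0.5×20)×12 = 240 mm². R_n = min(0.6×400×1116, 0.6×250×1956) + 1.0×400×240 = min(267.84, 293.4) + 96 = 363.84 kN. φR_n = 0.75 × 363.84 = 272.9 kN.
Governing: min(224.4, 432.0, 288.9, 272.9) = 224.4 kN → bolt shear.

224.4 kN (bolt shear governs)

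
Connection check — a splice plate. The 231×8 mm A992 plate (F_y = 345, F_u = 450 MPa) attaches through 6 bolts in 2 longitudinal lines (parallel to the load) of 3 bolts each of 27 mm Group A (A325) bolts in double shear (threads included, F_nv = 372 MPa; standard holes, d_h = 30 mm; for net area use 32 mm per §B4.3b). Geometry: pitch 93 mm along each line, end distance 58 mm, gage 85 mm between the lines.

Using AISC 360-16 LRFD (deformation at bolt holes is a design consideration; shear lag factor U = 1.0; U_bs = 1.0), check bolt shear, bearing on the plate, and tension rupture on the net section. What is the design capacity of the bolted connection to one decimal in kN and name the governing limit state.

450.9 kN (net-section rupture governs)

Bolt shear: A_b = π(27)²/4 = 572.56 mm². φR_n = 0.75 × 372 × 572.56 × 6 × 2 = 1916.9 kN.
Bearing (8 mm plate, F_u = 450 MPa): end bolts L_c = 58 − 30/2 = 43, R_n = min(1.2×43×8×450, 2.4×27×8×450) = 185.76 kN/bolt; interior L_c = 93 − 30 = 63, R_n = 233.28 kN/bolt. φR_n = 0.75 × (2×185.76 + 4×233.28) = 978.5 kN.
Tension rupture (net): A_n = (231 − 2×32)×8 = 1336 mm² (U = 1.0, A_e = A_n). φR_n = 0.75 × 450 × 1336 = 450.9 kN.
Governing: min(1916.9, 978.5, 450.9) = 450.9 kN → net-section rupture.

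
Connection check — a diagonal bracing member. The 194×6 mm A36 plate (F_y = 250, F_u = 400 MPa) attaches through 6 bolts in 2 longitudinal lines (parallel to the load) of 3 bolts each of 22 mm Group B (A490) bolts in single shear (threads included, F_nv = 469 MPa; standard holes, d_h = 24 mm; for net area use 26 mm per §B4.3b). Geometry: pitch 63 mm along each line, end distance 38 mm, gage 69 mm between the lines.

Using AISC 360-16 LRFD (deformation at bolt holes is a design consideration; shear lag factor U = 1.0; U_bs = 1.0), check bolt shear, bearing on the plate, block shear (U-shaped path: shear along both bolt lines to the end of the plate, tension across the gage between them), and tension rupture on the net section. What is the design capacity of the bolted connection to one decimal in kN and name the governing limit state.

255.6 kN (net-section rupture governs)

Bolt shear: A_b = π(22)²/4 = 380.13 mm². φR_n = 0.75 × 469 × 380.13 × 6 × 1 = 802.3 kN.
Bearing (6 mm plate, F_u = 400 MPa): end bolts L_c = 38 − 24/2 = 26, R_n = min(1.2×26×6×400, 2.4×22×6×400) = 74.88 kN/bolt; interior L_c = 63 − 24 = 39, R_n = 112.32 kN/bolt. φR_n = 0.75 × (2×74.88 + 4×112.32) = 449.3 kN.
Block shear: shear path 2×[38+2×63] = 2×164 mm, A_gv = 1968, A_nv = 2×(164 − 2.5×26)×6 = 1188 mm²; tension across gage: (69 − 1×26)×6 = 258 mm². R_n = min(0.6×400×1188, 0.6×250×1968) + 1.0×400×258 = min(285.12, 295.2) + 103.2 = 388.32 kN. φR_n = 0.75 × 388.32 = 291.2 kN.
Tension rupture (net): A_n = (194 − 2×26)×6 = 852 mm² (U = 1.0, A_e = A_n). φR_n = 0.75 × 400 × 852 = 255.6 kN.
Governing: min(802.3, 449.3, 291.2, 255.6) = 255.6 kN → net-section rupture.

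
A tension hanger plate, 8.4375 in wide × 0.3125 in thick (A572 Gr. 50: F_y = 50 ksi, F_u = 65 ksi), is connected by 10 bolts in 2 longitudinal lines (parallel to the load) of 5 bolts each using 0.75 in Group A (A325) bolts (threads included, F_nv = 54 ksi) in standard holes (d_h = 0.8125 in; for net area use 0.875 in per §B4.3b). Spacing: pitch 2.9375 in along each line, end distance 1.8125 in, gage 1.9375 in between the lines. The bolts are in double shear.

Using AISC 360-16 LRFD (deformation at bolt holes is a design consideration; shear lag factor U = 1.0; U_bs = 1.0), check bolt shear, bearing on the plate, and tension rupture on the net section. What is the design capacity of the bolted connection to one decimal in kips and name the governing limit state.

Bolt shear: A_b = π(0.75)²/4 = 0.44179 in². φR_n = 0.75 × 54 × 0.44179 × 10 × 2 = 357.8 kips.
Bearing (0.3125 in plate, F_u = 65 ksi): end bolts L_c = 1.8125 − 0.8125/2 = 1.40625, R_n = min(1.2×1.40625×0.3125×65, 2.4×0.75×0.3125×65) = 34.277 kips/bolt; interior L_c = 2.9375 − 0.8125 = 2.125, R_n = 36.563 kips/bolt. φR_n = 0.75 × (2×34.277 + 8×36.563) = 270.8 kips.
Tension rupture (net): A_n = (8.4375 − 2×0.875)×0.3125 = 2.0898 in² (U = 1.0, A_e = A_n). φR_n = 0.75 × 65 × 2.0898 = 101.9 kips.
Governing: min(357.8, 270.8, 101.9) = 101.9 kips → net-section rupture.

101.9 kips (net-section rupture governs)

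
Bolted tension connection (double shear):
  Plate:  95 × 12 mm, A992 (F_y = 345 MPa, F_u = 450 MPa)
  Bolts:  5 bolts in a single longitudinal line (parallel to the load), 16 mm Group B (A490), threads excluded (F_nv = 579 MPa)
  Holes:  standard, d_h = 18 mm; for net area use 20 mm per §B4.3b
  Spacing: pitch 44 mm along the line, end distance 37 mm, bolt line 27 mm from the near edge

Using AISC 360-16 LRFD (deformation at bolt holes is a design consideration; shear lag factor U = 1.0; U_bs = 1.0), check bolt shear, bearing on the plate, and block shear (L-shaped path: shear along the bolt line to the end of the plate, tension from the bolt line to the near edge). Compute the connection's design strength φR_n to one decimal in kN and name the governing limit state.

367.7 kN (block shear governs)

Bolt shear: A_b = π(16)²/4 = 201.06 mm². φR_n = 0.75 × 579 × 201.06 × 5 × 2 = 873.1 kN.
Bearing (12 mm plate, F_u = 450 MPa): end bolts L_c = 37 − 18/2 = 28, R_n = min(1.2×28×12×450, 2.4×16×12×450) = 181.44 kN/bolt; interior L_c = 44 − 18 = 26, R_n = 168.48 kN/bolt. φR_n = 0.75 × (1×181.44 + 4×168.48) = 641.5 kN.
Block shear: shear path 1×[37+4×44] = 1×213 mm, A_gv = 2556, A_nv = 1×(213 − 4.5×20)×12 = 1476 mm²; tension to near edge: (27 − 0.5×20)×12 = 204 mm². R_n = min(0.6×450×1476, 0.6×345×2556) + 1.0×450×204 = min(398.52, 529.09) + 91.8 = 490.32 kN. φR_n = 0.75 × 490.32 = 367.7 kN.
Governing: min(873.1, 641.5, 367.7) = 367.7 kN → block shear.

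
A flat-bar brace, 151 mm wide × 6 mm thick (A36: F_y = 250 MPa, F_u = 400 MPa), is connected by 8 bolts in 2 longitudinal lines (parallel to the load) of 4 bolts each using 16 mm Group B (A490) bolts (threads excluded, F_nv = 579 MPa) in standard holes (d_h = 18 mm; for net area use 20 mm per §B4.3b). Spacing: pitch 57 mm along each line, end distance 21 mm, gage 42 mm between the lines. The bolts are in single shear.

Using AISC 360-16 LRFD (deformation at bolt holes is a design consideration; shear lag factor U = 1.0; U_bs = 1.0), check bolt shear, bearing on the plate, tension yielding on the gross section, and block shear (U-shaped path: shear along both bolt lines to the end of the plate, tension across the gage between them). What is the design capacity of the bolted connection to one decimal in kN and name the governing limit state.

203.9 kN (gross-section yield governs)

Bolt shear: A_b = π(16)²/4 = 201.06 mm². φR_n = 0.75 × 579 × 201.06 × 8 × 1 = 698.5 kN.
Bearing (6 mm plate, F_u = 400 MPa): end bolts L_c = 21 − 18/2 = 12, R_n = min(1.2×12×6×400, 2.4×16×6×400) = 34.56 kN/bolt; interior L_c = 57 − 18 = 39, R_n = 92.16 kN/bolt. φR_n = 0.75 × (2×34.56 + 6×92.16) = 466.6 kN.
Tension yield (gross): A_g = 151×6 = 906 mm². φR_n = 0.90 × 250 × 906 = 203.9 kN.
Block shear: shear path 2×[21+3×57] = 2×192 mm, A_gv = 2304, A_nv = 2×(192 − 3.5×20)×6 = 1464 mm²; tension across gage: (42 − 1×20)×6 = 132 mm². R_n = min(0.6×400×1464, 0.6×250×2304) + 1.0×400×132 = min(351.36, 345.6) + 52.8 = 398.4 kN. φR_n = 0.75 × 398.4 = 298.8 kN.
Governing: min(698.5, 466.6, 203.9, 298.8) = 203.9 kN → gross-section yield.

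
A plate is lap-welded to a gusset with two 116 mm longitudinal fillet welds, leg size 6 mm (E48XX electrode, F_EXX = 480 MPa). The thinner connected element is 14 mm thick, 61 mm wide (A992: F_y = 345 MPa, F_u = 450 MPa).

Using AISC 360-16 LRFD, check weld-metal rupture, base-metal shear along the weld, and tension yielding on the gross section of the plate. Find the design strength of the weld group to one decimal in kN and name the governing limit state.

212.6 kN (weld metal governs)

Weld metal: throat = 0.707×6 = 4.242 mm, L = 2×116 = 232 mm. φR_n = 0.75 × 0.6 × 480 × 4.242 × 232 = 212.6 kN.
Base metal shear (14 mm plate): yield φR_n = 1.0×0.6×345×14×232 = 672.3 kN; rupture φR_n = 0.75×0.6×450×14×232 = 657.7 kN; take 657.7 kN (rupture).
Tension yield (gross): A_g = 61×14 = 854 mm². φR_n = 0.90 × 345 × 854 = 265.2 kN.
Governing: min(212.6, 657.7, 265.2) = 212.6 kN → weld metal.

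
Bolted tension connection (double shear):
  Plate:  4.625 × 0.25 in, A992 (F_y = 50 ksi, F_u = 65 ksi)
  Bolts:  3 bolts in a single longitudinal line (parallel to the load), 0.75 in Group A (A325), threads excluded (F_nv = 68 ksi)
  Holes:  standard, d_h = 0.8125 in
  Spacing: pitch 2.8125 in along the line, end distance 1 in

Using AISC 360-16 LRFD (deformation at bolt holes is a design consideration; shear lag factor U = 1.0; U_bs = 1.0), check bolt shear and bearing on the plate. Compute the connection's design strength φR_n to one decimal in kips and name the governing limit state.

52.6 kips (bearing governs)

Bolt shear: A_b = π(0.75)²/4 = 0.44179 in². φR_n = 0.75 × 68 × 0.44179 × 3 × 2 = 135.2 kips.
Bearing (0.25 in plate, F_u = 65 ksi): end bolts L_c = 1 − 0.8125/2 = 0.59375, R_n = min(1.2×0.59375×0.25×65, 2.4×0.75×0.25×65) = 11.578 kips/bolt; interior L_c = 2.8125 − 0.8125 = 2, R_n = 29.25 kips/bolt. φR_n = 0.75 × (1×11.578 + 2×29.25) = 52.6 kips.
Governing: min(135.2, 52.6) = 52.6 kips → bearing.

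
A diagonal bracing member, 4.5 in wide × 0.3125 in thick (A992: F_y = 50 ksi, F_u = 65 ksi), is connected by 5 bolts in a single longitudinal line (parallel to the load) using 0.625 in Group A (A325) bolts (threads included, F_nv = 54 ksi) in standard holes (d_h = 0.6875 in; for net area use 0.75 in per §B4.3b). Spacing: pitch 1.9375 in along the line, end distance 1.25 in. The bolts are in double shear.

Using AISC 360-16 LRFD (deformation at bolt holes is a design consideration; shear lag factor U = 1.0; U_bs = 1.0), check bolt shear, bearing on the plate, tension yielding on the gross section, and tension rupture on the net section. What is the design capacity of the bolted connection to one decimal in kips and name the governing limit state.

Bolt shear: A_b = π(0.625)²/4 = 0.3068 in². φR_n = 0.75 × 54 × 0.3068 × 5 × 2 = 124.3 kips.
Bearing (0.3125 in plate, F_u = 65 ksi): end bolts L_c = 1.25 − 0.6875/2 = 0.90625, R_n = min(1.2×0.90625×0.3125×65, 2.4×0.625×0.3125×65) = 22.09 kips/bolt; interior L_c = 1.9375 − 0.6875 = 1.25, R_n = 30.469 kips/bolt. φR_n = 0.75 × (1×22.09 + 4×30.469) = 108.0 kips.
Tension yield (gross): A_g = 4.5×0.3125 = 1.4063 in². φR_n = 0.90 × 50 × 1.4063 = 63.3 kips.
Tension rupture (net): A_n = (4.5 − 1×0.75)×0.3125 = 1.1719 in² (U = 1.0, A_e = A_n). φR_n = 0.75 × 65 × 1.1719 = 57.1 kips.
Governing: min(124.3, 108.0, 63.3, 57.1) = 57.1 kips → net-section rupture.

57.1 kips (net-section rupture governs)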